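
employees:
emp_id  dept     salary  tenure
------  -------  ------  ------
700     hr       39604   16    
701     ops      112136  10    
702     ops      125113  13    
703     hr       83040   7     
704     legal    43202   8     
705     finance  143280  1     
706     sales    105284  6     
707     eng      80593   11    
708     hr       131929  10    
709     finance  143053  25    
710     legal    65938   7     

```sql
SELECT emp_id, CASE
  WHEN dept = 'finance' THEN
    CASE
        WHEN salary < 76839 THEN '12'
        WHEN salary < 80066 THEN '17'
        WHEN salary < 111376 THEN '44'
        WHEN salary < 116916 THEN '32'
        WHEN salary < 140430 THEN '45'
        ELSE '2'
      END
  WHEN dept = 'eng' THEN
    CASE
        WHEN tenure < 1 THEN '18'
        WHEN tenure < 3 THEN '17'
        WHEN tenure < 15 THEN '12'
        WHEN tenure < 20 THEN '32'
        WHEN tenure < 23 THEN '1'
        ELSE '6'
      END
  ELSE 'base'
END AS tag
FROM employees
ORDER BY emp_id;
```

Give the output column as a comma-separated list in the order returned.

emp_id=700: dept='hr' → outer ELSE → base
emp_id=701: dept='ops' → outer ELSE → base
emp_id=702: dept='ops' → outer ELSE → base
emp_id=703: dept='hr' → outer ELSE → base
emp_id=704: dept='legal' → outer ELSE → base
emp_id=705: dept='finance' → inner[ELSE] → 2
emp_id=706: dept='sales' → outer ELSE → base
emp_id=707: dept='eng' → inner[tenure < 15] → 12
emp_id=708: dept='hr' → outer ELSE → base
emp_id=709: dept='finance' → inner[ELSE] → 2
emp_id=710: dept='legal' → outer ELSE → base

base, base, base, base, base, 2, base, 12, base, 2, base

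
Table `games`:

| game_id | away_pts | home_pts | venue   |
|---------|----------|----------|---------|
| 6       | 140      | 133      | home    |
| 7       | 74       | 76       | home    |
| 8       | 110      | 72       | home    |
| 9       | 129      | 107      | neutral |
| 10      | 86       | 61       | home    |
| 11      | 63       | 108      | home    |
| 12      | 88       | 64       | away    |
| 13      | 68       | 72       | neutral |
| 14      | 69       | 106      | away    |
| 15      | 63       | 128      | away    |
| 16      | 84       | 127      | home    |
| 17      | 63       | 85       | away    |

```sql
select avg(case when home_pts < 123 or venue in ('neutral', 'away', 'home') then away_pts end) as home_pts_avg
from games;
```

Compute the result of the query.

86.4166666667

game_id=6: ✓ → 140
game_id=7: ✓ → 74
game_id=8: ✓ → 110
game_id=9: ✓ → 129
game_id=10: ✓ → 86
game_id=11: ✓ → 63
game_id=12: ✓ → 88
game_id=13: ✓ → 68
game_id=14: ✓ → 69
game_id=15: ✓ → 63
game_id=16: ✓ → 84
game_id=17: ✓ → 63
home_pts_avg = (140 + 74 + 110 + 129 + 86 + 63 + 88 + 68 + 69 + 63 + 84 + 63) / 12 = 86.4166666667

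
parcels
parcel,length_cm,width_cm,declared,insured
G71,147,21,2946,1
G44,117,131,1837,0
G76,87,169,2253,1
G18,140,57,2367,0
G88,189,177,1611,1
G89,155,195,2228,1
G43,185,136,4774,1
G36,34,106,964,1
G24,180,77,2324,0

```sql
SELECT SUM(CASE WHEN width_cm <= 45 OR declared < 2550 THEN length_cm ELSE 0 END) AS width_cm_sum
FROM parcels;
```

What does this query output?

parcel=G71: ✓ → 147
parcel=G44: ✓ → 117
parcel=G76: ✓ → 87
parcel=G18: ✓ → 140
parcel=G88: ✓ → 189
parcel=G89: ✓ → 155
parcel=G43: ✗
parcel=G36: ✓ → 34
parcel=G24: ✓ → 180
width_cm_sum = 147 + 117 + 87 + 140 + 189 + 155 + 34 + 180 = 1049

1049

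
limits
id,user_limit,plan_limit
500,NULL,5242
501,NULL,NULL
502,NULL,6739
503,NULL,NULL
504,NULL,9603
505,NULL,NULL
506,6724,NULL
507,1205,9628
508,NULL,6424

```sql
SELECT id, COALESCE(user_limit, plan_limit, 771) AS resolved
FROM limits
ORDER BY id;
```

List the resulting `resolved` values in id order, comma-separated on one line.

5242, 771, 6739, 771, 9603, 771, 6724, 1205, 6424

id=500: user_limit=NULL, plan_limit=5242 → 5242
id=501: user_limit=NULL, plan_limit=NULL, → literal 771 → 771
id=502: user_limit=NULL, plan_limit=6739 → 6739
id=503: user_limit=NULL, plan_limit=NULL, → literal 771 → 771
id=504: user_limit=NULL, plan_limit=9603 → 9603
id=505: user_limit=NULL, plan_limit=NULL, → literal 771 → 771
id=506: user_limit=6724 → 6724
id=507: user_limit=1205 → 1205
id=508: user_limit=NULL, plan_limit=6424 → 6424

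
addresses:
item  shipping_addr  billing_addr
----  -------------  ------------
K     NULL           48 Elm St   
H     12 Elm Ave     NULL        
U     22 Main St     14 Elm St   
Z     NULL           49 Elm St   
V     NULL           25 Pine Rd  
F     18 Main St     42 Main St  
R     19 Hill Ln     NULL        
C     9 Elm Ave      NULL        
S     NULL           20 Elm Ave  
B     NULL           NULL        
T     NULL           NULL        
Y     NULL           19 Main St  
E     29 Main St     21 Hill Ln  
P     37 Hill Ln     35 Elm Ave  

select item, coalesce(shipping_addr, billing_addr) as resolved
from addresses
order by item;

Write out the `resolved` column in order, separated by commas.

item=B: shipping_addr=NULL, billing_addr=NULL (all NULL) → NULL
item=C: shipping_addr=9 Elm Ave → 9 Elm Ave
item=E: shipping_addr=29 Main St → 29 Main St
item=F: shipping_addr=18 Main St → 18 Main St
item=H: shipping_addr=12 Elm Ave → 12 Elm Ave
item=K: shipping_addr=NULL, billing_addr=48 Elm St → 48 Elm St
item=P: shipping_addr=37 Hill Ln → 37 Hill Ln
item=R: shipping_addr=19 Hill Ln → 19 Hill Ln
item=S: shipping_addr=NULL, billing_addr=20 Elm Ave → 20 Elm Ave
item=T: shipping_addr=NULL, billing_addr=NULL (all NULL) → NULL
item=U: shipping_addr=22 Main St → 22 Main St
item=V: shipping_addr=NULL, billing_addr=25 Pine Rd → 25 Pine Rd
item=Y: shipping_addr=NULL, billing_addr=19 Main St → 19 Main St
item=Z: shipping_addr=NULL, billing_addr=49 Elm St → 49 Elm St

NULL, 9 Elm Ave, 29 Main St, 18 Main St, 12 Elm Ave, 48 Elm St, 37 Hill Ln, 19 Hill Ln, 20 Elm Ave, NULL, 22 Main St, 25 Pine Rd, 19 Main St, 49 Elm St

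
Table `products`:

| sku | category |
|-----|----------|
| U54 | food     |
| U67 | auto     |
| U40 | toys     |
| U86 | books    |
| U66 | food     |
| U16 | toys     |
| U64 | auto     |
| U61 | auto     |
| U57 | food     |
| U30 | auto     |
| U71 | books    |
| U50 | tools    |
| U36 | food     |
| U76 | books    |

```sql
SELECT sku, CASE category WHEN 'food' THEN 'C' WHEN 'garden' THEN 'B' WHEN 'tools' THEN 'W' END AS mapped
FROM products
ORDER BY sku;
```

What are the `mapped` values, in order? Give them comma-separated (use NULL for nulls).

sku=U16: (no match → NULL) → NULL
sku=U30: (no match → NULL) → NULL
sku=U36: category='food' → C
sku=U40: (no match → NULL) → NULL
sku=U50: category='tools' → W
sku=U54: category='food' → C
sku=U57: category='food' → C
sku=U61: (no match → NULL) → NULL
sku=U64: (no match → NULL) → NULL
sku=U66: category='food' → C
sku=U67: (no match → NULL) → NULL
sku=U71: (no match → NULL) → NULL
sku=U76: (no match → NULL) → NULL
sku=U86: (no match → NULL) → NULL

NULL, NULL, C, NULL, W, C, C, NULL, NULL, C, NULL, NULL, NULL, NULL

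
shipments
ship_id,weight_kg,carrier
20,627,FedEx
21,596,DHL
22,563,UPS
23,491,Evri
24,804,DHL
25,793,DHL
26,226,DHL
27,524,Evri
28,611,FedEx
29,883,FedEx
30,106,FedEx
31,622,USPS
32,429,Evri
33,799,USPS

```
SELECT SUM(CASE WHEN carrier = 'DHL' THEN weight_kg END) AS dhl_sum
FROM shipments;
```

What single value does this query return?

ship_id=20: ✗
ship_id=21: ✓ → 596
ship_id=22: ✗
ship_id=23: ✗
ship_id=24: ✓ → 804
ship_id=25: ✓ → 793
ship_id=26: ✓ → 226
ship_id=27: ✗
ship_id=28: ✗
ship_id=29: ✗
ship_id=30: ✗
ship_id=31: ✗
ship_id=32: ✗
ship_id=33: ✗
dhl_sum = 596 + 804 + 793 + 226 = 2419

2419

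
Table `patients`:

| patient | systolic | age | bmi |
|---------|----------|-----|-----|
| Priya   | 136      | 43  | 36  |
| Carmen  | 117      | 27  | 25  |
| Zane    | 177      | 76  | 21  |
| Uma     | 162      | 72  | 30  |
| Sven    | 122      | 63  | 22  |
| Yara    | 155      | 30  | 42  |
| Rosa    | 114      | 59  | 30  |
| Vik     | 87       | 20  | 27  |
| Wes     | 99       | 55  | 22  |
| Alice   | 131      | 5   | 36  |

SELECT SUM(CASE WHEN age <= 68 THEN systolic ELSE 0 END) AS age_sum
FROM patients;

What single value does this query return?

961

patient=Priya: ✓ → 136
patient=Carmen: ✓ → 117
patient=Zane: ✗
patient=Uma: ✗
patient=Sven: ✓ → 122
patient=Yara: ✓ → 155
patient=Rosa: ✓ → 114
patient=Vik: ✓ → 87
patient=Wes: ✓ → 99
patient=Alice: ✓ → 131
age_sum = 136 + 117 + 122 + 155 + 114 + 87 + 99 + 131 = 961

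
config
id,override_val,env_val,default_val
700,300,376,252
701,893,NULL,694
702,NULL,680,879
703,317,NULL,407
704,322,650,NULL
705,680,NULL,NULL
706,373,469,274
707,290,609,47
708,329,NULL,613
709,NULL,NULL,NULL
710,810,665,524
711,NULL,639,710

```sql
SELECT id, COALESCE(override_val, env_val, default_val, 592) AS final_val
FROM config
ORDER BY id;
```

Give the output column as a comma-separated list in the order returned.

id=700: override_val=300 → 300
id=701: override_val=893 → 893
id=702: override_val=NULL, env_val=680 → 680
id=703: override_val=317 → 317
id=704: override_val=322 → 322
id=705: override_val=680 → 680
id=706: override_val=373 → 373
id=707: override_val=290 → 290
id=708: override_val=329 → 329
id=709: override_val=NULL, env_val=NULL, default_val=NULL, → literal 592 → 592
id=710: override_val=810 → 810
id=711: override_val=NULL, env_val=639 → 639

300, 893, 680, 317, 322, 680, 373, 290, 329, 592, 810, 639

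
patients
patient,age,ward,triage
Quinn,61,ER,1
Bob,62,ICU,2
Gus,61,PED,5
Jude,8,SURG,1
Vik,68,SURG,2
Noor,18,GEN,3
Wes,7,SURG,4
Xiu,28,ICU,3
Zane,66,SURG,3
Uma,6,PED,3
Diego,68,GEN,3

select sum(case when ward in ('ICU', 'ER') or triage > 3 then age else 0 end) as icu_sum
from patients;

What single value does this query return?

219

patient=Quinn: ✓ → 61
patient=Bob: ✓ → 62
patient=Gus: ✓ → 61
patient=Jude: ✗
patient=Vik: ✗
patient=Noor: ✗
patient=Wes: ✓ → 7
patient=Xiu: ✓ → 28
patient=Zane: ✗
patient=Uma: ✗
patient=Diego: ✗
icu_sum = 61 + 62 + 61 + 7 + 28 = 219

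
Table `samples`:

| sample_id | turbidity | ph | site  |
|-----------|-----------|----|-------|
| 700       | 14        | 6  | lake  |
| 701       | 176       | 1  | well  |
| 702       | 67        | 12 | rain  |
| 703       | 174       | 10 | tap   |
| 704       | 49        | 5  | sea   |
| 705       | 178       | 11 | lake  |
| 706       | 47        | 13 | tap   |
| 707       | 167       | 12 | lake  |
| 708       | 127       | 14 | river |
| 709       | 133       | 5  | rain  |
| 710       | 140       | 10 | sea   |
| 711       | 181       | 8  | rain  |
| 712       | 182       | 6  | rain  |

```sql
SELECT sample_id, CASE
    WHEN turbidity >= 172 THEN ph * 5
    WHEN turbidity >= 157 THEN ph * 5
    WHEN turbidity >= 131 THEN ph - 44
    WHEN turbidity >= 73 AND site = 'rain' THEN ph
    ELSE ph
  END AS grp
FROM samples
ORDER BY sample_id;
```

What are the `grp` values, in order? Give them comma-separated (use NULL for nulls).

sample_id=700: ELSE → 6
sample_id=701: turbidity >= 172 → 5
sample_id=702: ELSE → 12
sample_id=703: turbidity >= 172 → 50
sample_id=704: ELSE → 5
sample_id=705: turbidity >= 172 → 55
sample_id=706: ELSE → 13
sample_id=707: turbidity >= 157 → 60
sample_id=708: ELSE → 14
sample_id=709: turbidity >= 131 → -39
sample_id=710: turbidity >= 131 → -34
sample_id=711: turbidity >= 172 → 40
sample_id=712: turbidity >= 172 → 30

6, 5, 12, 50, 5, 55, 13, 60, 14, -39, -34, 40, 30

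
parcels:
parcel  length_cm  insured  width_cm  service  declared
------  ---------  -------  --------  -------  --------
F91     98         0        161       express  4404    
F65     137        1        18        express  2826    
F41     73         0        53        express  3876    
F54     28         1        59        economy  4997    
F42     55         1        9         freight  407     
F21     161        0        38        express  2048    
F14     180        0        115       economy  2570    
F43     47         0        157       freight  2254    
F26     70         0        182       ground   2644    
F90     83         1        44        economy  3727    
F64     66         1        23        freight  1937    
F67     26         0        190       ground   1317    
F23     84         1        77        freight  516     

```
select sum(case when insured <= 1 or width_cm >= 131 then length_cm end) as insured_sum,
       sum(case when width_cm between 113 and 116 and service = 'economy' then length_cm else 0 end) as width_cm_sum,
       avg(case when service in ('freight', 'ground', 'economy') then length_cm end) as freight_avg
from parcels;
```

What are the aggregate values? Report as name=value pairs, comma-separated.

insured_sum=1108, width_cm_sum=180, freight_avg=71

[insured_sum: insured <= 1 or width_cm >= 131]
parcel=F91: ✓ → 98
parcel=F65: ✓ → 137
parcel=F41: ✓ → 73
parcel=F54: ✓ → 28
parcel=F42: ✓ → 55
parcel=F21: ✓ → 161
parcel=F14: ✓ → 180
parcel=F43: ✓ → 47
parcel=F26: ✓ → 70
parcel=F90: ✓ → 83
parcel=F64: ✓ → 66
parcel=F67: ✓ → 26
parcel=F23: ✓ → 84
insured_sum = 98 + 137 + 73 + 28 + 55 + 161 + 180 + 47 + 70 + 83 + 66 + 26 + 84 = 1108
—
[width_cm_sum: width_cm between 113 and 116 and service = 'economy']
parcel=F91: ✗
parcel=F65: ✗
parcel=F41: ✗
parcel=F54: ✗
parcel=F42: ✗
parcel=F21: ✗
parcel=F14: ✓ → 180
parcel=F43: ✗
parcel=F26: ✗
parcel=F90: ✗
parcel=F64: ✗
parcel=F67: ✗
parcel=F23: ✗
width_cm_sum = 180
—
[freight_avg: service in ('freight', 'ground', 'economy')]
parcel=F91: ✗
parcel=F65: ✗
parcel=F41: ✗
parcel=F54: ✓ → 28
parcel=F42: ✓ → 55
parcel=F21: ✗
parcel=F14: ✓ → 180
parcel=F43: ✓ → 47
parcel=F26: ✓ → 70
parcel=F90: ✓ → 83
parcel=F64: ✓ → 66
parcel=F67: ✓ → 26
parcel=F23: ✓ → 84
freight_avg = (28 + 55 + 180 + 47 + 70 + 83 + 66 + 26 + 84) / 9 = 71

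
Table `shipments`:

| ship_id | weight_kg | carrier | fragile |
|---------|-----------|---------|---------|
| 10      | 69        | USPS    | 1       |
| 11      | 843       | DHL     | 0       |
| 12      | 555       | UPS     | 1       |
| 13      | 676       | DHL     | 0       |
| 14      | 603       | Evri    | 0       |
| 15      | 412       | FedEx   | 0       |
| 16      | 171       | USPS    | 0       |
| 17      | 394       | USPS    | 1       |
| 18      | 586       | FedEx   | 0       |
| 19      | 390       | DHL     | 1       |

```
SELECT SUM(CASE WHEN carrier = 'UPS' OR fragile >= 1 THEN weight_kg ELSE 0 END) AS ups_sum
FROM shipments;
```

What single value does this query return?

1408

ship_id=10: ✓ → 69
ship_id=11: ✗
ship_id=12: ✓ → 555
ship_id=13: ✗
ship_id=14: ✗
ship_id=15: ✗
ship_id=16: ✗
ship_id=17: ✓ → 394
ship_id=18: ✗
ship_id=19: ✓ → 390
ups_sum = 69 + 555 + 394 + 390 = 1408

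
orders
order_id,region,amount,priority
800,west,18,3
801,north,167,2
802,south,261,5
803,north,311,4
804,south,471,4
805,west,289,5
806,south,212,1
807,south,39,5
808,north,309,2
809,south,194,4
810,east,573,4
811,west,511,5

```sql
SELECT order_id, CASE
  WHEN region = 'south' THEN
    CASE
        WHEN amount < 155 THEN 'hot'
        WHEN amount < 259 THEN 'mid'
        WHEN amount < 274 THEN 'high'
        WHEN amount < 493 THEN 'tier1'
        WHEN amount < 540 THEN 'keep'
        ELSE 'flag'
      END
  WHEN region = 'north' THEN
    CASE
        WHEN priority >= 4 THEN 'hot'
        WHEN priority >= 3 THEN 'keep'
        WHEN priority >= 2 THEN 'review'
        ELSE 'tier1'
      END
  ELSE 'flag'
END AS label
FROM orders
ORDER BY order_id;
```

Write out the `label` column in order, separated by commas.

order_id=800: region='west' → outer ELSE → flag
order_id=801: region='north' → inner[priority >= 2] → review
order_id=802: region='south' → inner[amount < 274] → high
order_id=803: region='north' → inner[priority >= 4] → hot
order_id=804: region='south' → inner[amount < 493] → tier1
order_id=805: region='west' → outer ELSE → flag
order_id=806: region='south' → inner[amount < 259] → mid
order_id=807: region='south' → inner[amount < 155] → hot
order_id=808: region='north' → inner[priority >= 2] → review
order_id=809: region='south' → inner[amount < 259] → mid
order_id=810: region='east' → outer ELSE → flag
order_id=811: region='west' → outer ELSE → flag

flag, review, high, hot, tier1, flag, mid, hot, review, mid, flag, flag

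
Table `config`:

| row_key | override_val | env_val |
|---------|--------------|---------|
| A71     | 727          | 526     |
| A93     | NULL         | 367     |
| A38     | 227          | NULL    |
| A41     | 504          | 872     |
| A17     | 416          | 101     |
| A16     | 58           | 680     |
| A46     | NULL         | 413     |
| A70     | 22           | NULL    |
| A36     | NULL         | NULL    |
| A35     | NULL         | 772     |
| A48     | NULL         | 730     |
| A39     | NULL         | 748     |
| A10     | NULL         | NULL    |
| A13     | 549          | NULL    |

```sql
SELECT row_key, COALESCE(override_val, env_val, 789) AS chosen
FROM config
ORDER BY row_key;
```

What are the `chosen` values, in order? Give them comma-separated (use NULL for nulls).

row_key=A10: override_val=NULL, env_val=NULL, → literal 789 → 789
row_key=A13: override_val=549 → 549
row_key=A16: override_val=58 → 58
row_key=A17: override_val=416 → 416
row_key=A35: override_val=NULL, env_val=772 → 772
row_key=A36: override_val=NULL, env_val=NULL, → literal 789 → 789
row_key=A38: override_val=227 → 227
row_key=A39: override_val=NULL, env_val=748 → 748
row_key=A41: override_val=504 → 504
row_key=A46: override_val=NULL, env_val=413 → 413
row_key=A48: override_val=NULL, env_val=730 → 730
row_key=A70: override_val=22 → 22
row_key=A71: override_val=727 → 727
row_key=A93: override_val=NULL, env_val=367 → 367

789, 549, 58, 416, 772, 789, 227, 748, 504, 413, 730, 22, 727, 367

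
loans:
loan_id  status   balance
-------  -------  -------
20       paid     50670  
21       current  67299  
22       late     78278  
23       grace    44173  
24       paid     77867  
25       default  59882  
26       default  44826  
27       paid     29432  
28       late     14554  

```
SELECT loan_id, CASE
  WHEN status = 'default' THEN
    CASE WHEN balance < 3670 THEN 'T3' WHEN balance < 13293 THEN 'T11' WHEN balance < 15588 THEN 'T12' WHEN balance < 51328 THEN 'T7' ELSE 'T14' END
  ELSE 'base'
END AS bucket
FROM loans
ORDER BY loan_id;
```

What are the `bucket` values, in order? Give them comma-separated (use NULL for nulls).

loan_id=20: status='paid' → outer ELSE → base
loan_id=21: status='current' → outer ELSE → base
loan_id=22: status='late' → outer ELSE → base
loan_id=23: status='grace' → outer ELSE → base
loan_id=24: status='paid' → outer ELSE → base
loan_id=25: status='default' → inner[ELSE] → T14
loan_id=26: status='default' → inner[balance < 51328] → T7
loan_id=27: status='paid' → outer ELSE → base
loan_id=28: status='late' → outer ELSE → base

base, base, base, base, base, T14, T7, base, base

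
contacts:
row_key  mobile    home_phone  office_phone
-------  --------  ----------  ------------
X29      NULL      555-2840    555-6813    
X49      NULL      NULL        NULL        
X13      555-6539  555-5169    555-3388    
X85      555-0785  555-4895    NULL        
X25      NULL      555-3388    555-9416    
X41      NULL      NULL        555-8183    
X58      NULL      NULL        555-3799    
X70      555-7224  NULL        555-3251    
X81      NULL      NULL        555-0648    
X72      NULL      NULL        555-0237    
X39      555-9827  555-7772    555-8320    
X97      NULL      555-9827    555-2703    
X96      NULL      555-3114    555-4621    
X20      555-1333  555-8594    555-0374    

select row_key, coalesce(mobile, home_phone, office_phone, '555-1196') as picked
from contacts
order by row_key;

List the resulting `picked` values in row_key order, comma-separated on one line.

row_key=X13: mobile=555-6539 → 555-6539
row_key=X20: mobile=555-1333 → 555-1333
row_key=X25: mobile=NULL, home_phone=555-3388 → 555-3388
row_key=X29: mobile=NULL, home_phone=555-2840 → 555-2840
row_key=X39: mobile=555-9827 → 555-9827
row_key=X41: mobile=NULL, home_phone=NULL, office_phone=555-8183 → 555-8183
row_key=X49: mobile=NULL, home_phone=NULL, office_phone=NULL, → literal 555-1196 → 555-1196
row_key=X58: mobile=NULL, home_phone=NULL, office_phone=555-3799 → 555-3799
row_key=X70: mobile=555-7224 → 555-7224
row_key=X72: mobile=NULL, home_phone=NULL, office_phone=555-0237 → 555-0237
row_key=X81: mobile=NULL, home_phone=NULL, office_phone=555-0648 → 555-0648
row_key=X85: mobile=555-0785 → 555-0785
row_key=X96: mobile=NULL, home_phone=555-3114 → 555-3114
row_key=X97: mobile=NULL, home_phone=555-9827 → 555-9827

555-6539, 555-1333, 555-3388, 555-2840, 555-9827, 555-8183, 555-1196, 555-3799, 555-7224, 555-0237, 555-0648, 555-0785, 555-3114, 555-9827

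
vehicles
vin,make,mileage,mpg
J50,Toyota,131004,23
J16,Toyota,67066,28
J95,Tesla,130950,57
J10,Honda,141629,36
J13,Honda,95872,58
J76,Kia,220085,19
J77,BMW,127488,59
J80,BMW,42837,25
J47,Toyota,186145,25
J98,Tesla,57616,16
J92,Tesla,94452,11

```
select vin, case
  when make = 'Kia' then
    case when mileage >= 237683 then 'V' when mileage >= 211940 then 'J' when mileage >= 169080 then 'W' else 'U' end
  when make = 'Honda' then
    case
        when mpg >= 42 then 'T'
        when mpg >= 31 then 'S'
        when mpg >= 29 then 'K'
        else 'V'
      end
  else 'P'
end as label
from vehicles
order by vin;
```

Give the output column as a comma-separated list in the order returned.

vin=J10: make='Honda' → inner[mpg >= 31] → S
vin=J13: make='Honda' → inner[mpg >= 42] → T
vin=J16: make='Toyota' → outer ELSE → P
vin=J47: make='Toyota' → outer ELSE → P
vin=J50: make='Toyota' → outer ELSE → P
vin=J76: make='Kia' → inner[mileage >= 211940] → J
vin=J77: make='BMW' → outer ELSE → P
vin=J80: make='BMW' → outer ELSE → P
vin=J92: make='Tesla' → outer ELSE → P
vin=J95: make='Tesla' → outer ELSE → P
vin=J98: make='Tesla' → outer ELSE → P

S, T, P, P, P, J, P, P, P, P, P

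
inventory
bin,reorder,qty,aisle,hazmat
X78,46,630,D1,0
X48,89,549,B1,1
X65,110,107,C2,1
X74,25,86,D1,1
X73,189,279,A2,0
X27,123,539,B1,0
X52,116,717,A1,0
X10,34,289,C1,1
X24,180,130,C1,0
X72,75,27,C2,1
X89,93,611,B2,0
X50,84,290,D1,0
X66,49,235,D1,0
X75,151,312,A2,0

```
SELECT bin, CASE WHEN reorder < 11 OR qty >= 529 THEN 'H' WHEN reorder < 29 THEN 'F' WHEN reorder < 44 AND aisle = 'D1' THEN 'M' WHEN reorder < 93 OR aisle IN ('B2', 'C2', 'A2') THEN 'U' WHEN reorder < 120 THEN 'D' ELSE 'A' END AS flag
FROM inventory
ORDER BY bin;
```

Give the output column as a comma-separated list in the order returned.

bin=X10: reorder < 93 OR aisle IN ('B2', 'C2', 'A2') → U
bin=X24: ELSE → A
bin=X27: reorder < 11 OR qty >= 529 → H
bin=X48: reorder < 11 OR qty >= 529 → H
bin=X50: reorder < 93 OR aisle IN ('B2', 'C2', 'A2') → U
bin=X52: reorder < 11 OR qty >= 529 → H
bin=X65: reorder < 93 OR aisle IN ('B2', 'C2', 'A2') → U
bin=X66: reorder < 93 OR aisle IN ('B2', 'C2', 'A2') → U
bin=X72: reorder < 93 OR aisle IN ('B2', 'C2', 'A2') → U
bin=X73: reorder < 93 OR aisle IN ('B2', 'C2', 'A2') → U
bin=X74: reorder < 29 → F
bin=X75: reorder < 93 OR aisle IN ('B2', 'C2', 'A2') → U
bin=X78: reorder < 11 OR qty >= 529 → H
bin=X89: reorder < 11 OR qty >= 529 → H

U, A, H, H, U, H, U, U, U, U, F, U, H, H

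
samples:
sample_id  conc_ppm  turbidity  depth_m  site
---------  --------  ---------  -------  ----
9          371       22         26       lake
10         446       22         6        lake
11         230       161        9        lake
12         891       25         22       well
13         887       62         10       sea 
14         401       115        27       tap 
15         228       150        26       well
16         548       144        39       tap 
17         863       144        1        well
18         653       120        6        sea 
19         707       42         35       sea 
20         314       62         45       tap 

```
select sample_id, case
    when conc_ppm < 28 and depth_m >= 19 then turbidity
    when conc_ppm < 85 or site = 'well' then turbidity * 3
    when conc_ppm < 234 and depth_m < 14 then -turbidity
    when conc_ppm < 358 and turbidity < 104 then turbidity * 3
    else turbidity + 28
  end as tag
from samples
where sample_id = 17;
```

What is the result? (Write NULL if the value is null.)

sample_id = 17: conc_ppm=863, turbidity=144, depth_m=1, site=well.
conc_ppm < 28 and depth_m >= 19 → false
conc_ppm < 85 or site = 'well' → true → 432

432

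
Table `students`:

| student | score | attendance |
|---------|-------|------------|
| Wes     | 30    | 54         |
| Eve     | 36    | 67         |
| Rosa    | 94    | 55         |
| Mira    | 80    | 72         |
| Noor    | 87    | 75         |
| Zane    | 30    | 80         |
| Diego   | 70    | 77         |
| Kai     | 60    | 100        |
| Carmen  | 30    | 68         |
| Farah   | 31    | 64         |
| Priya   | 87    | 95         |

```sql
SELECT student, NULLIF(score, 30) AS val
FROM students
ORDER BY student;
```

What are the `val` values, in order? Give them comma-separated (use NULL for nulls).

student=Carmen: score=30 vs 30: equal → NULL
student=Diego: score=70 vs 30: differ → 70
student=Eve: score=36 vs 30: differ → 36
student=Farah: score=31 vs 30: differ → 31
student=Kai: score=60 vs 30: differ → 60
student=Mira: score=80 vs 30: differ → 80
student=Noor: score=87 vs 30: differ → 87
student=Priya: score=87 vs 30: differ → 87
student=Rosa: score=94 vs 30: differ → 94
student=Wes: score=30 vs 30: equal → NULL
student=Zane: score=30 vs 30: equal → NULL

NULL, 70, 36, 31, 60, 80, 87, 87, 94, NULL, NULL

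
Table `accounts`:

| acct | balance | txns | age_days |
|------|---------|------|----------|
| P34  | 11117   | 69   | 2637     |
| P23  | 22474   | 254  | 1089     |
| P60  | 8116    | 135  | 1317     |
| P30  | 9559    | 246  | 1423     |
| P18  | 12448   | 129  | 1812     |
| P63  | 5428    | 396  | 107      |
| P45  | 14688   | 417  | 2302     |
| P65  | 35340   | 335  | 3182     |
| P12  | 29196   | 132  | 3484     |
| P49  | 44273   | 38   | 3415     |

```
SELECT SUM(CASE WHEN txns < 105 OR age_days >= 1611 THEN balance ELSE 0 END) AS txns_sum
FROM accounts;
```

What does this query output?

acct=P34: ✓ → 11117
acct=P23: ✗
acct=P60: ✗
acct=P30: ✗
acct=P18: ✓ → 12448
acct=P63: ✗
acct=P45: ✓ → 14688
acct=P65: ✓ → 35340
acct=P12: ✓ → 29196
acct=P49: ✓ → 44273
txns_sum = 11117 + 12448 + 14688 + 35340 + 29196 + 44273 = 147062

147062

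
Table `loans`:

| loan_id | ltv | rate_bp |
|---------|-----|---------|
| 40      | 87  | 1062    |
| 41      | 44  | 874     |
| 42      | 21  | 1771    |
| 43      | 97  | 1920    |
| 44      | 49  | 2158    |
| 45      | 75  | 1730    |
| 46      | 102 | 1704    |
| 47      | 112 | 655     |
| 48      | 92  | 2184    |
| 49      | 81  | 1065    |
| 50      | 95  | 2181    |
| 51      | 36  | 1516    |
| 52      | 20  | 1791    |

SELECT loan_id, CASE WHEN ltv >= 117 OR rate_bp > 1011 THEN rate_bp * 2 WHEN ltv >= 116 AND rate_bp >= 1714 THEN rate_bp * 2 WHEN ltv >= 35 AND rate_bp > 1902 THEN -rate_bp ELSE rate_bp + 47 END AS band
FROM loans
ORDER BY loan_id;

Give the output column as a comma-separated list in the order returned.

loan_id=40: ltv >= 117 OR rate_bp > 1011 → 2124
loan_id=41: ELSE → 921
loan_id=42: ltv >= 117 OR rate_bp > 1011 → 3542
loan_id=43: ltv >= 117 OR rate_bp > 1011 → 3840
loan_id=44: ltv >= 117 OR rate_bp > 1011 → 4316
loan_id=45: ltv >= 117 OR rate_bp > 1011 → 3460
loan_id=46: ltv >= 117 OR rate_bp > 1011 → 3408
loan_id=47: ELSE → 702
loan_id=48: ltv >= 117 OR rate_bp > 1011 → 4368
loan_id=49: ltv >= 117 OR rate_bp > 1011 → 2130
loan_id=50: ltv >= 117 OR rate_bp > 1011 → 4362
loan_id=51: ltv >= 117 OR rate_bp > 1011 → 3032
loan_id=52: ltv >= 117 OR rate_bp > 1011 → 3582

2124, 921, 3542, 3840, 4316, 3460, 3408, 702, 4368, 2130, 4362, 3032, 3582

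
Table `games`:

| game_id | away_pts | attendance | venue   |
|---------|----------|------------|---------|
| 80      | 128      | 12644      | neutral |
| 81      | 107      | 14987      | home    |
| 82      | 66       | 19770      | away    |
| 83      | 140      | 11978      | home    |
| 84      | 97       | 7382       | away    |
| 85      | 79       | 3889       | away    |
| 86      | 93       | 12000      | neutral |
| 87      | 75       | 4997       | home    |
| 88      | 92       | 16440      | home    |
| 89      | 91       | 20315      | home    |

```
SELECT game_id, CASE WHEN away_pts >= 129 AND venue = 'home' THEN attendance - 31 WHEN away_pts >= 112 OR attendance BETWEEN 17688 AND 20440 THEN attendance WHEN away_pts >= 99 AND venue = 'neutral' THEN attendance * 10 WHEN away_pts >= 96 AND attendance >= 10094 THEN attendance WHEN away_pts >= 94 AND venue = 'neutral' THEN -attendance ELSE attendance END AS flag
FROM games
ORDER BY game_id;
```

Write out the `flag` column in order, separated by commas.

game_id=80: away_pts >= 112 OR attendance BETWEEN 17688 AND 20440 → 12644
game_id=81: away_pts >= 96 AND attendance >= 10094 → 14987
game_id=82: away_pts >= 112 OR attendance BETWEEN 17688 AND 20440 → 19770
game_id=83: away_pts >= 129 AND venue = 'home' → 11947
game_id=84: ELSE → 7382
game_id=85: ELSE → 3889
game_id=86: ELSE → 12000
game_id=87: ELSE → 4997
game_id=88: ELSE → 16440
game_id=89: away_pts >= 112 OR attendance BETWEEN 17688 AND 20440 → 20315

12644, 14987, 19770, 11947, 7382, 3889, 12000, 4997, 16440, 20315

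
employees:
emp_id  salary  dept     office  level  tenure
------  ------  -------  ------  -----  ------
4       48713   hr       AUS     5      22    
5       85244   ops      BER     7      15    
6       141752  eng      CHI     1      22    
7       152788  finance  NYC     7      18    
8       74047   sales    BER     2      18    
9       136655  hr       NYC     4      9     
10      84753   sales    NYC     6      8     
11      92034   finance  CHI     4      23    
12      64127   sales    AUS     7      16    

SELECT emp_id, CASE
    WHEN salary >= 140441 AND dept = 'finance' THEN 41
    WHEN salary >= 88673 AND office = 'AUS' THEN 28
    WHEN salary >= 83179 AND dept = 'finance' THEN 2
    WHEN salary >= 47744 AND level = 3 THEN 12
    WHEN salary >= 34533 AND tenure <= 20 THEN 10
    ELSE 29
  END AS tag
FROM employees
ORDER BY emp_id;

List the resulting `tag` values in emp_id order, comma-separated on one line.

emp_id=4: ELSE → 29
emp_id=5: salary >= 34533 AND tenure <= 20 → 10
emp_id=6: ELSE → 29
emp_id=7: salary >= 140441 AND dept = 'finance' → 41
emp_id=8: salary >= 34533 AND tenure <= 20 → 10
emp_id=9: salary >= 34533 AND tenure <= 20 → 10
emp_id=10: salary >= 34533 AND tenure <= 20 → 10
emp_id=11: salary >= 83179 AND dept = 'finance' → 2
emp_id=12: salary >= 34533 AND tenure <= 20 → 10

29, 10, 29, 41, 10, 10, 10, 2, 10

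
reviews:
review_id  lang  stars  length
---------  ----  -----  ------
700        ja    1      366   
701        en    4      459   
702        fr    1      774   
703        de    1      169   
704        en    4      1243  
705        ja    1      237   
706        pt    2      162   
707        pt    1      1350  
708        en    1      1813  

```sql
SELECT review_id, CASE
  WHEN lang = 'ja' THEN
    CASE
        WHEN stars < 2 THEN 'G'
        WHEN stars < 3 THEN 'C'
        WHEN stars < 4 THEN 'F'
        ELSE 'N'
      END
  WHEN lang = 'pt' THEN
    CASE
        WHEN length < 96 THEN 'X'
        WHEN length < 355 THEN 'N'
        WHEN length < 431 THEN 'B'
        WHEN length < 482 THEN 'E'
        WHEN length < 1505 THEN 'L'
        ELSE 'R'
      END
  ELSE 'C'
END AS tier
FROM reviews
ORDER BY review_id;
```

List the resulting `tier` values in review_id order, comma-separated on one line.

G, C, C, C, C, G, N, L, C

review_id=700: lang='ja' → inner[stars < 2] → G
review_id=701: lang='en' → outer ELSE → C
review_id=702: lang='fr' → outer ELSE → C
review_id=703: lang='de' → outer ELSE → C
review_id=704: lang='en' → outer ELSE → C
review_id=705: lang='ja' → inner[stars < 2] → G
review_id=706: lang='pt' → inner[length < 355] → N
review_id=707: lang='pt' → inner[length < 1505] → L
review_id=708: lang='en' → outer ELSE → C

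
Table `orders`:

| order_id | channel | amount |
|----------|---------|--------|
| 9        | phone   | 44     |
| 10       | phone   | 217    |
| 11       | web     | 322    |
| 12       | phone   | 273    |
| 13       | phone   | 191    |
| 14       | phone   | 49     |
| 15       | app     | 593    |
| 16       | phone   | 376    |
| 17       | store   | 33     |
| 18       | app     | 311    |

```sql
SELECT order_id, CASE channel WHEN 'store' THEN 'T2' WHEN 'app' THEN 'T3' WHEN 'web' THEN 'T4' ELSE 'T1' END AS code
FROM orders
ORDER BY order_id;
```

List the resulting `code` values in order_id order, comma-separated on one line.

order_id=9: ELSE → T1
order_id=10: ELSE → T1
order_id=11: channel='web' → T4
order_id=12: ELSE → T1
order_id=13: ELSE → T1
order_id=14: ELSE → T1
order_id=15: channel='app' → T3
order_id=16: ELSE → T1
order_id=17: channel='store' → T2
order_id=18: channel='app' → T3

T1, T1, T4, T1, T1, T1, T3, T1, T2, T3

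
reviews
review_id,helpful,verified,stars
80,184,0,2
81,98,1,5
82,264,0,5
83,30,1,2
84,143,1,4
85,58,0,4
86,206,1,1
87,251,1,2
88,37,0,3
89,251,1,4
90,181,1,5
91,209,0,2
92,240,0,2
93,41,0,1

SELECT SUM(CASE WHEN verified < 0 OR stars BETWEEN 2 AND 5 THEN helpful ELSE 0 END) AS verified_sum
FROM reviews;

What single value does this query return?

review_id=80: ✓ → 184
review_id=81: ✓ → 98
review_id=82: ✓ → 264
review_id=83: ✓ → 30
review_id=84: ✓ → 143
review_id=85: ✓ → 58
review_id=86: ✗
review_id=87: ✓ → 251
review_id=88: ✓ → 37
review_id=89: ✓ → 251
review_id=90: ✓ → 181
review_id=91: ✓ → 209
review_id=92: ✓ → 240
review_id=93: ✗
verified_sum = 184 + 98 + 264 + 30 + 143 + 58 + 251 + 37 + 251 + 181 + 209 + 240 = 1946

1946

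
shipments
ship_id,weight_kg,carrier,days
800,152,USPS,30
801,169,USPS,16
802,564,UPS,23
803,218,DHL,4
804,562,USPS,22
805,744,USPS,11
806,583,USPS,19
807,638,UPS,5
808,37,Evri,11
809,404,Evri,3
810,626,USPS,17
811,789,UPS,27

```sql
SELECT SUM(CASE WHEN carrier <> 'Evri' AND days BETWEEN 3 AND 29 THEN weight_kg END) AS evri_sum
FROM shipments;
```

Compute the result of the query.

ship_id=800: ✗
ship_id=801: ✓ → 169
ship_id=802: ✓ → 564
ship_id=803: ✓ → 218
ship_id=804: ✓ → 562
ship_id=805: ✓ → 744
ship_id=806: ✓ → 583
ship_id=807: ✓ → 638
ship_id=808: ✗
ship_id=809: ✗
ship_id=810: ✓ → 626
ship_id=811: ✓ → 789
evri_sum = 169 + 564 + 218 + 562 + 744 + 583 + 638 + 626 + 789 = 4893

4893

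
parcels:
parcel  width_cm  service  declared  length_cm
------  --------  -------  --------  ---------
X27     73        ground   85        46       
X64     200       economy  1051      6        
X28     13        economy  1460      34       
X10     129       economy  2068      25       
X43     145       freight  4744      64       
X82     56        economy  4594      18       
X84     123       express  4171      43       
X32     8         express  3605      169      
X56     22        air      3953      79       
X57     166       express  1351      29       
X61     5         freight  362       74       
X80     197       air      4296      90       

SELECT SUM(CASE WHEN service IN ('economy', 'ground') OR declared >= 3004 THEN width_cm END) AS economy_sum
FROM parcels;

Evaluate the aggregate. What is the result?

966

parcel=X27: ✓ → 73
parcel=X64: ✓ → 200
parcel=X28: ✓ → 13
parcel=X10: ✓ → 129
parcel=X43: ✓ → 145
parcel=X82: ✓ → 56
parcel=X84: ✓ → 123
parcel=X32: ✓ → 8
parcel=X56: ✓ → 22
parcel=X57: ✗
parcel=X61: ✗
parcel=X80: ✓ → 197
economy_sum = 73 + 200 + 13 + 129 + 145 + 56 + 123 + 8 + 22 + 197 = 966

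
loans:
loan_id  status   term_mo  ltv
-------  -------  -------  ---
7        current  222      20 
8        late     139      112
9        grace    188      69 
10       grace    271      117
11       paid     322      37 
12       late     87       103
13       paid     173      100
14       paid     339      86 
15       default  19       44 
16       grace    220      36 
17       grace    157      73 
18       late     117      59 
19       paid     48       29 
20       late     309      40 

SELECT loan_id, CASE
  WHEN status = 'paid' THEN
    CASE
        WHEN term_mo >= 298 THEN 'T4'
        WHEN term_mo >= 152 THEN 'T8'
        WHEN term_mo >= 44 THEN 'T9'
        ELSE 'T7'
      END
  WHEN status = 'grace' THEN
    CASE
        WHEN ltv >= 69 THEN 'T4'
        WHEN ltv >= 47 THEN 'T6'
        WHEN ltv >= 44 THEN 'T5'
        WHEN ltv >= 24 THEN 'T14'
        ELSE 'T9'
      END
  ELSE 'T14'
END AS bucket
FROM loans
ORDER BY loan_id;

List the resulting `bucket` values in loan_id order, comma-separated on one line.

loan_id=7: status='current' → outer ELSE → T14
loan_id=8: status='late' → outer ELSE → T14
loan_id=9: status='grace' → inner[ltv >= 69] → T4
loan_id=10: status='grace' → inner[ltv >= 69] → T4
loan_id=11: status='paid' → inner[term_mo >= 298] → T4
loan_id=12: status='late' → outer ELSE → T14
loan_id=13: status='paid' → inner[term_mo >= 152] → T8
loan_id=14: status='paid' → inner[term_mo >= 298] → T4
loan_id=15: status='default' → outer ELSE → T14
loan_id=16: status='grace' → inner[ltv >= 24] → T14
loan_id=17: status='grace' → inner[ltv >= 69] → T4
loan_id=18: status='late' → outer ELSE → T14
loan_id=19: status='paid' → inner[term_mo >= 44] → T9
loan_id=20: status='late' → outer ELSE → T14

T14, T14, T4, T4, T4, T14, T8, T4, T14, T14, T4, T14, T9, T14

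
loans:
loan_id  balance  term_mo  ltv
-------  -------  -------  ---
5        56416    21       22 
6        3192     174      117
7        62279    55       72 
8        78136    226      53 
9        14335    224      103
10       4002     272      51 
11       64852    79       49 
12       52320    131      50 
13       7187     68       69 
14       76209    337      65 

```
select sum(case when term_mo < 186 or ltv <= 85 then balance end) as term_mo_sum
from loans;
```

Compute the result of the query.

404593

loan_id=5: ✓ → 56416
loan_id=6: ✓ → 3192
loan_id=7: ✓ → 62279
loan_id=8: ✓ → 78136
loan_id=9: ✗
loan_id=10: ✓ → 4002
loan_id=11: ✓ → 64852
loan_id=12: ✓ → 52320
loan_id=13: ✓ → 7187
loan_id=14: ✓ → 76209
term_mo_sum = 56416 + 3192 + 62279 + 78136 + 4002 + 64852 + 52320 + 7187 + 76209 = 404593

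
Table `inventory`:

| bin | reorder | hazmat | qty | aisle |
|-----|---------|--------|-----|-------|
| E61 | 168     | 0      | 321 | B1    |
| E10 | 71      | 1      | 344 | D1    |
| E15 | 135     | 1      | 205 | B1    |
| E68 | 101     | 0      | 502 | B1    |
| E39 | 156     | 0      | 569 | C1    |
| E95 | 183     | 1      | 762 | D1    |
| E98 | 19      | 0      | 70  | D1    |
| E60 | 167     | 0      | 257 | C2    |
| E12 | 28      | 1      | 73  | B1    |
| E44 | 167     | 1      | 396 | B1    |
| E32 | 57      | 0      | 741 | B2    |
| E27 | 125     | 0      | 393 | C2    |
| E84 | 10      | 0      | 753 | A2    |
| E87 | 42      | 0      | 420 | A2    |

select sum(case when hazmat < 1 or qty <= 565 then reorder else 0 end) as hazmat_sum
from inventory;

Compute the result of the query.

bin=E61: ✓ → 168
bin=E10: ✓ → 71
bin=E15: ✓ → 135
bin=E68: ✓ → 101
bin=E39: ✓ → 156
bin=E95: ✗
bin=E98: ✓ → 19
bin=E60: ✓ → 167
bin=E12: ✓ → 28
bin=E44: ✓ → 167
bin=E32: ✓ → 57
bin=E27: ✓ → 125
bin=E84: ✓ → 10
bin=E87: ✓ → 42
hazmat_sum = 168 + 71 + 135 + 101 + 156 + 19 + 167 + 28 + 167 + 57 + 125 + 10 + 42 = 1246

1246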